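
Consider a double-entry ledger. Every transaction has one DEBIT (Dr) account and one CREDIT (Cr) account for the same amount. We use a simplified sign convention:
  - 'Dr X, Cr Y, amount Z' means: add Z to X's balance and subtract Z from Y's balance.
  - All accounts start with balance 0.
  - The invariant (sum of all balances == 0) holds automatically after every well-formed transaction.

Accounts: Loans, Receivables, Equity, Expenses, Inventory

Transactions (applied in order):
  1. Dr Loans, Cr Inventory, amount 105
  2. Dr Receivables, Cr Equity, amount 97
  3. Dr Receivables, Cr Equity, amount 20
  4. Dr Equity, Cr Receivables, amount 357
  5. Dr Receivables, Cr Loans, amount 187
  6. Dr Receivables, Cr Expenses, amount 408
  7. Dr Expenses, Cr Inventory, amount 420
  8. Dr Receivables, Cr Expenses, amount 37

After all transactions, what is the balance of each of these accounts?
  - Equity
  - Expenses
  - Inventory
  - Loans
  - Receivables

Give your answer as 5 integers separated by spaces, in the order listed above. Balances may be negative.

Answer: 240 -25 -525 -82 392

Derivation:
After txn 1 (Dr Loans, Cr Inventory, amount 105): Inventory=-105 Loans=105
After txn 2 (Dr Receivables, Cr Equity, amount 97): Equity=-97 Inventory=-105 Loans=105 Receivables=97
After txn 3 (Dr Receivables, Cr Equity, amount 20): Equity=-117 Inventory=-105 Loans=105 Receivables=117
After txn 4 (Dr Equity, Cr Receivables, amount 357): Equity=240 Inventory=-105 Loans=105 Receivables=-240
After txn 5 (Dr Receivables, Cr Loans, amount 187): Equity=240 Inventory=-105 Loans=-82 Receivables=-53
After txn 6 (Dr Receivables, Cr Expenses, amount 408): Equity=240 Expenses=-408 Inventory=-105 Loans=-82 Receivables=355
After txn 7 (Dr Expenses, Cr Inventory, amount 420): Equity=240 Expenses=12 Inventory=-525 Loans=-82 Receivables=355
After txn 8 (Dr Receivables, Cr Expenses, amount 37): Equity=240 Expenses=-25 Inventory=-525 Loans=-82 Receivables=392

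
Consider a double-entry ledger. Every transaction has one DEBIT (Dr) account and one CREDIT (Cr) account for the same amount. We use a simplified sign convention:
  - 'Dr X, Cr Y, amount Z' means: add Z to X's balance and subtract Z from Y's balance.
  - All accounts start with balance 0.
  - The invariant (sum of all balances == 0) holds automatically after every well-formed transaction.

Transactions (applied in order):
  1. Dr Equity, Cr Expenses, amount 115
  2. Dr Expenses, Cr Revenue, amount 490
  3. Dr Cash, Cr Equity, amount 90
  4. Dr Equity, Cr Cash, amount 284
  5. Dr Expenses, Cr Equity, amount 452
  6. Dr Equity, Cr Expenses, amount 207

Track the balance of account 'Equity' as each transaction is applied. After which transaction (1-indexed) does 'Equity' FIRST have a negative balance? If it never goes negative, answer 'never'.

After txn 1: Equity=115
After txn 2: Equity=115
After txn 3: Equity=25
After txn 4: Equity=309
After txn 5: Equity=-143

Answer: 5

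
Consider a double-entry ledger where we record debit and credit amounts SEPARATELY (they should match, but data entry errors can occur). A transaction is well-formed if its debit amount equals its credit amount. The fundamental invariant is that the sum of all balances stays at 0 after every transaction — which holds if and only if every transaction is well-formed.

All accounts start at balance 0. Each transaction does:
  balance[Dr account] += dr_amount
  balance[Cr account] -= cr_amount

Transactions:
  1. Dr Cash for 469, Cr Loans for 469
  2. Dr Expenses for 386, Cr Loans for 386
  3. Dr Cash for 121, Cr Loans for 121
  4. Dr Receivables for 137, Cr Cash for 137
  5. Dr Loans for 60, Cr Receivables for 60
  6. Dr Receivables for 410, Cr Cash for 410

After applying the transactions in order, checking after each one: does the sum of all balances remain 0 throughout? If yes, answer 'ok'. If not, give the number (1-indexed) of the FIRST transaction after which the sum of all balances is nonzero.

After txn 1: dr=469 cr=469 sum_balances=0
After txn 2: dr=386 cr=386 sum_balances=0
After txn 3: dr=121 cr=121 sum_balances=0
After txn 4: dr=137 cr=137 sum_balances=0
After txn 5: dr=60 cr=60 sum_balances=0
After txn 6: dr=410 cr=410 sum_balances=0

Answer: ok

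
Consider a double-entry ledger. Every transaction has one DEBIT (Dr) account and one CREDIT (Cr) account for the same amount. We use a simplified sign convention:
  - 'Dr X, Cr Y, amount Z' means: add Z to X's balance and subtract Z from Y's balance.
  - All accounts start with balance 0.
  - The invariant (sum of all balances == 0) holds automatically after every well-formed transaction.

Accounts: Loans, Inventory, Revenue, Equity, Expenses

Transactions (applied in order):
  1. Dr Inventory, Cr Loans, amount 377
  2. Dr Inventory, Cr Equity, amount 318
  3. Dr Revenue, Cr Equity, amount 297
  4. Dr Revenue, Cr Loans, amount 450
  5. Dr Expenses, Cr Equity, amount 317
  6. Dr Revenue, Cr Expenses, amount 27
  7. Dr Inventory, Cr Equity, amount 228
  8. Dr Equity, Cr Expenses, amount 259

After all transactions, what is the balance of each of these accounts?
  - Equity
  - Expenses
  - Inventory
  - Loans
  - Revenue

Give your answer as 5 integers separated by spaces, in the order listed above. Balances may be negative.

After txn 1 (Dr Inventory, Cr Loans, amount 377): Inventory=377 Loans=-377
After txn 2 (Dr Inventory, Cr Equity, amount 318): Equity=-318 Inventory=695 Loans=-377
After txn 3 (Dr Revenue, Cr Equity, amount 297): Equity=-615 Inventory=695 Loans=-377 Revenue=297
After txn 4 (Dr Revenue, Cr Loans, amount 450): Equity=-615 Inventory=695 Loans=-827 Revenue=747
After txn 5 (Dr Expenses, Cr Equity, amount 317): Equity=-932 Expenses=317 Inventory=695 Loans=-827 Revenue=747
After txn 6 (Dr Revenue, Cr Expenses, amount 27): Equity=-932 Expenses=290 Inventory=695 Loans=-827 Revenue=774
After txn 7 (Dr Inventory, Cr Equity, amount 228): Equity=-1160 Expenses=290 Inventory=923 Loans=-827 Revenue=774
After txn 8 (Dr Equity, Cr Expenses, amount 259): Equity=-901 Expenses=31 Inventory=923 Loans=-827 Revenue=774

Answer: -901 31 923 -827 774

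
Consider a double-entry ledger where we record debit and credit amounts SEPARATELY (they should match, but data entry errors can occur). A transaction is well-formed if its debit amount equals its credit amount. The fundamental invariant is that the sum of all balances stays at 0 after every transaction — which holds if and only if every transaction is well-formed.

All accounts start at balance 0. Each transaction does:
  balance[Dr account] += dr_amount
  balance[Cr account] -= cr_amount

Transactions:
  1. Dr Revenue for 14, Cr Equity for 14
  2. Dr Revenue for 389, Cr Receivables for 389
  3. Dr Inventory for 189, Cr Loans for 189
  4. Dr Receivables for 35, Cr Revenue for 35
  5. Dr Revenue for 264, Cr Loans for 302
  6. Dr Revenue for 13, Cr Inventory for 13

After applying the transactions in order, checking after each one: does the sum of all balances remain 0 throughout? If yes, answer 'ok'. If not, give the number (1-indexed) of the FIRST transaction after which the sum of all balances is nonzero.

Answer: 5

Derivation:
After txn 1: dr=14 cr=14 sum_balances=0
After txn 2: dr=389 cr=389 sum_balances=0
After txn 3: dr=189 cr=189 sum_balances=0
After txn 4: dr=35 cr=35 sum_balances=0
After txn 5: dr=264 cr=302 sum_balances=-38
After txn 6: dr=13 cr=13 sum_balances=-38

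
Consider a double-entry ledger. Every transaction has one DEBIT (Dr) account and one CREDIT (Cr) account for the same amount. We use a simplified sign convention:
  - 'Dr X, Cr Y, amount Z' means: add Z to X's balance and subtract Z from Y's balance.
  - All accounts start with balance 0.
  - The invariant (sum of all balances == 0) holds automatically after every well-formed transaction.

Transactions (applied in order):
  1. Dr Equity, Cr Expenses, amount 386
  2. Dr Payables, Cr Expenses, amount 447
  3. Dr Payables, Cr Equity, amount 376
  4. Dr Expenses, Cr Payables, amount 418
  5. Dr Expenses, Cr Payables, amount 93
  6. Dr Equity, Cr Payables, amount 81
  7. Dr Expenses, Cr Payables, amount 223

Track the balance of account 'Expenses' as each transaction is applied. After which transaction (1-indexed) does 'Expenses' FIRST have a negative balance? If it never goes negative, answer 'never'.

Answer: 1

Derivation:
After txn 1: Expenses=-386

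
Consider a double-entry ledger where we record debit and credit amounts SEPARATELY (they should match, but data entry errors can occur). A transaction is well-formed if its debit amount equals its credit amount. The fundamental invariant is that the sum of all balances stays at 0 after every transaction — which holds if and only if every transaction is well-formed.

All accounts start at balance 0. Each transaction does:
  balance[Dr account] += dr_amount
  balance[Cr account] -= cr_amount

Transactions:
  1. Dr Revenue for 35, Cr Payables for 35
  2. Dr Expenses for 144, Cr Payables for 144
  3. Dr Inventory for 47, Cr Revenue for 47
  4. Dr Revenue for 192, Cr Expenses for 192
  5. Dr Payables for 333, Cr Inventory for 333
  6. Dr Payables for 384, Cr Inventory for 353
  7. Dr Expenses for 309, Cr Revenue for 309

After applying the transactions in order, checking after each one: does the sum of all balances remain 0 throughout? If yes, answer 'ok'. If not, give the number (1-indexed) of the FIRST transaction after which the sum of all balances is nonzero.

Answer: 6

Derivation:
After txn 1: dr=35 cr=35 sum_balances=0
After txn 2: dr=144 cr=144 sum_balances=0
After txn 3: dr=47 cr=47 sum_balances=0
After txn 4: dr=192 cr=192 sum_balances=0
After txn 5: dr=333 cr=333 sum_balances=0
After txn 6: dr=384 cr=353 sum_balances=31
After txn 7: dr=309 cr=309 sum_balances=31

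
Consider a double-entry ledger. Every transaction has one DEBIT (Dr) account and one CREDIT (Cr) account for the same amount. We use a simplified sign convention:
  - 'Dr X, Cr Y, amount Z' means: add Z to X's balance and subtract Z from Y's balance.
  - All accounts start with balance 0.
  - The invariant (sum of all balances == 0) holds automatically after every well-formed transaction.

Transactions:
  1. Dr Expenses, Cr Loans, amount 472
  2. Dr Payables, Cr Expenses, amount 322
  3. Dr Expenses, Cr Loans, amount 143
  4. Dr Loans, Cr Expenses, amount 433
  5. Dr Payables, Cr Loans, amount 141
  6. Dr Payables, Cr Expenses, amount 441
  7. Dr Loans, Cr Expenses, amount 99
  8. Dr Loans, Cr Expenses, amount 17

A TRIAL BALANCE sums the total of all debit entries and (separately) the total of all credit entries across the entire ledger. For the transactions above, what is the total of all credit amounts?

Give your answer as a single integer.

Answer: 2068

Derivation:
Txn 1: credit+=472
Txn 2: credit+=322
Txn 3: credit+=143
Txn 4: credit+=433
Txn 5: credit+=141
Txn 6: credit+=441
Txn 7: credit+=99
Txn 8: credit+=17
Total credits = 2068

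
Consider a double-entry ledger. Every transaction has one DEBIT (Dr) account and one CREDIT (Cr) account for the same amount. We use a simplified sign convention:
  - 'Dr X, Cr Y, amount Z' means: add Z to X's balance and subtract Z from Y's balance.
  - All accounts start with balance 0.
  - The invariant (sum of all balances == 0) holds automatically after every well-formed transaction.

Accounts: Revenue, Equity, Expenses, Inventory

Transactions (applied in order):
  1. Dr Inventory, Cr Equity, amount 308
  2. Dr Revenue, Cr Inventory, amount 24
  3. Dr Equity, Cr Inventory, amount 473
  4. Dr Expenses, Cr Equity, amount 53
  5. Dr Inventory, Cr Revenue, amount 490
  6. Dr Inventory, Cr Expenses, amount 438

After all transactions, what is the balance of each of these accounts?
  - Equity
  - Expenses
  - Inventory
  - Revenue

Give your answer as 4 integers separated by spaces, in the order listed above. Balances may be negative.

After txn 1 (Dr Inventory, Cr Equity, amount 308): Equity=-308 Inventory=308
After txn 2 (Dr Revenue, Cr Inventory, amount 24): Equity=-308 Inventory=284 Revenue=24
After txn 3 (Dr Equity, Cr Inventory, amount 473): Equity=165 Inventory=-189 Revenue=24
After txn 4 (Dr Expenses, Cr Equity, amount 53): Equity=112 Expenses=53 Inventory=-189 Revenue=24
After txn 5 (Dr Inventory, Cr Revenue, amount 490): Equity=112 Expenses=53 Inventory=301 Revenue=-466
After txn 6 (Dr Inventory, Cr Expenses, amount 438): Equity=112 Expenses=-385 Inventory=739 Revenue=-466

Answer: 112 -385 739 -466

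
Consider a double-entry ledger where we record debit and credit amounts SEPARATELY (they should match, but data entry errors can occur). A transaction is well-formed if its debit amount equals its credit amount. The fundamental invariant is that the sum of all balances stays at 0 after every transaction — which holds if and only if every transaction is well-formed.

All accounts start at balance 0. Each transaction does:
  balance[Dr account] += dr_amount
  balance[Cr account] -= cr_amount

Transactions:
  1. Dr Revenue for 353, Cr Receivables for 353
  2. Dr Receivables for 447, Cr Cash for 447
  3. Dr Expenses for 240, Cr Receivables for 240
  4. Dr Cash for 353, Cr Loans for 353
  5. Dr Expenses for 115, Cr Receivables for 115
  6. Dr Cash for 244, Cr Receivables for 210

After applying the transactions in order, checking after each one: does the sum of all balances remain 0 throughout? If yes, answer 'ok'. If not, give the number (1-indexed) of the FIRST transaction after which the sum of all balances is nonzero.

Answer: 6

Derivation:
After txn 1: dr=353 cr=353 sum_balances=0
After txn 2: dr=447 cr=447 sum_balances=0
After txn 3: dr=240 cr=240 sum_balances=0
After txn 4: dr=353 cr=353 sum_balances=0
After txn 5: dr=115 cr=115 sum_balances=0
After txn 6: dr=244 cr=210 sum_balances=34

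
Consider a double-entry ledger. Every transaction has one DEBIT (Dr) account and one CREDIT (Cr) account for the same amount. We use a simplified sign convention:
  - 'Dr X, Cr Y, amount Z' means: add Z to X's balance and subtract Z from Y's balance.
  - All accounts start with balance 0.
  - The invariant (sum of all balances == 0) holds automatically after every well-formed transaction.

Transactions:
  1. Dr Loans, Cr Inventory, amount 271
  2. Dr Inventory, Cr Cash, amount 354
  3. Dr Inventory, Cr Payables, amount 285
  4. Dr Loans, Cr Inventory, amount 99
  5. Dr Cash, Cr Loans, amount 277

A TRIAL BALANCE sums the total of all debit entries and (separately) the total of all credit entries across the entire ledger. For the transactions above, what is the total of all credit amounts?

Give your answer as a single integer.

Answer: 1286

Derivation:
Txn 1: credit+=271
Txn 2: credit+=354
Txn 3: credit+=285
Txn 4: credit+=99
Txn 5: credit+=277
Total credits = 1286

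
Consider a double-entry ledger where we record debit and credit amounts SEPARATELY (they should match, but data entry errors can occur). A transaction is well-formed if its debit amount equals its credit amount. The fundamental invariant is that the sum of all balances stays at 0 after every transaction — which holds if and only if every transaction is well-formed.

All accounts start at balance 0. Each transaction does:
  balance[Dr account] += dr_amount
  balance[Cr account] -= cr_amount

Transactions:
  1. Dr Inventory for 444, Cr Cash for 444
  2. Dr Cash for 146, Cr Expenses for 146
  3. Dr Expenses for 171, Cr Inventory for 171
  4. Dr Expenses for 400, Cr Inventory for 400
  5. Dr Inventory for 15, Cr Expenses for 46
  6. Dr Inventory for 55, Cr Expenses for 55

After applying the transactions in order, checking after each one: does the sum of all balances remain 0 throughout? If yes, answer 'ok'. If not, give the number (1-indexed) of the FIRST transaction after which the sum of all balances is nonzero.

After txn 1: dr=444 cr=444 sum_balances=0
After txn 2: dr=146 cr=146 sum_balances=0
After txn 3: dr=171 cr=171 sum_balances=0
After txn 4: dr=400 cr=400 sum_balances=0
After txn 5: dr=15 cr=46 sum_balances=-31
After txn 6: dr=55 cr=55 sum_balances=-31

Answer: 5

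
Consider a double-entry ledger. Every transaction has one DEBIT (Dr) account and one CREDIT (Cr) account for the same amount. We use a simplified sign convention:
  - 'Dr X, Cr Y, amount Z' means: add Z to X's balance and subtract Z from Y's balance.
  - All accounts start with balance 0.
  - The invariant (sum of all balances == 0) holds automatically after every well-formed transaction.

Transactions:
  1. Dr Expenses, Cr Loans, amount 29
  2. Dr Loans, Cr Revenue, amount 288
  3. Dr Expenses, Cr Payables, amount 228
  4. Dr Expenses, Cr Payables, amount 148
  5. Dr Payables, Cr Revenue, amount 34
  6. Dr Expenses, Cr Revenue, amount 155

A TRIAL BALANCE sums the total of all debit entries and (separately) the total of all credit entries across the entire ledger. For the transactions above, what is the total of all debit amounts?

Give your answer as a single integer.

Answer: 882

Derivation:
Txn 1: debit+=29
Txn 2: debit+=288
Txn 3: debit+=228
Txn 4: debit+=148
Txn 5: debit+=34
Txn 6: debit+=155
Total debits = 882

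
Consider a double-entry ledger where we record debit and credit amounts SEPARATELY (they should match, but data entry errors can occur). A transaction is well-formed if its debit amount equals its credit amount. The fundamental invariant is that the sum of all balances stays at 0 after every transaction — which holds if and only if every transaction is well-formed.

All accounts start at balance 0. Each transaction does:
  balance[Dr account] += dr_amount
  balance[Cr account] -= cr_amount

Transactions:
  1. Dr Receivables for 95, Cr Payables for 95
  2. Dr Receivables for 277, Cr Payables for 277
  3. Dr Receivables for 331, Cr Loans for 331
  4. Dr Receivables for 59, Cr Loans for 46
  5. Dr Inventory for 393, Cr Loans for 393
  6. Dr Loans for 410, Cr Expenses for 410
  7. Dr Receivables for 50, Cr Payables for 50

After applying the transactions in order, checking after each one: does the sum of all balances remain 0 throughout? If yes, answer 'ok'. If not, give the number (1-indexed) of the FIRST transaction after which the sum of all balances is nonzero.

Answer: 4

Derivation:
After txn 1: dr=95 cr=95 sum_balances=0
After txn 2: dr=277 cr=277 sum_balances=0
After txn 3: dr=331 cr=331 sum_balances=0
After txn 4: dr=59 cr=46 sum_balances=13
After txn 5: dr=393 cr=393 sum_balances=13
After txn 6: dr=410 cr=410 sum_balances=13
After txn 7: dr=50 cr=50 sum_balances=13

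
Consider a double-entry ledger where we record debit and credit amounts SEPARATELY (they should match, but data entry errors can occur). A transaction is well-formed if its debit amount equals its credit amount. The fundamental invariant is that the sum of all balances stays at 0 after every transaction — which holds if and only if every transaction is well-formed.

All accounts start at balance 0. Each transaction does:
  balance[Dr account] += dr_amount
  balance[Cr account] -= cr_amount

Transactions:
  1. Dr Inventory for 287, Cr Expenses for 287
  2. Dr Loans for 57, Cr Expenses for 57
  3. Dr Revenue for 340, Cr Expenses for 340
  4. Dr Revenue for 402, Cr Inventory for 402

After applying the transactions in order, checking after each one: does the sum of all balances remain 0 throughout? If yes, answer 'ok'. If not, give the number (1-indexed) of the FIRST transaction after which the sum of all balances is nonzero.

Answer: ok

Derivation:
After txn 1: dr=287 cr=287 sum_balances=0
After txn 2: dr=57 cr=57 sum_balances=0
After txn 3: dr=340 cr=340 sum_balances=0
After txn 4: dr=402 cr=402 sum_balances=0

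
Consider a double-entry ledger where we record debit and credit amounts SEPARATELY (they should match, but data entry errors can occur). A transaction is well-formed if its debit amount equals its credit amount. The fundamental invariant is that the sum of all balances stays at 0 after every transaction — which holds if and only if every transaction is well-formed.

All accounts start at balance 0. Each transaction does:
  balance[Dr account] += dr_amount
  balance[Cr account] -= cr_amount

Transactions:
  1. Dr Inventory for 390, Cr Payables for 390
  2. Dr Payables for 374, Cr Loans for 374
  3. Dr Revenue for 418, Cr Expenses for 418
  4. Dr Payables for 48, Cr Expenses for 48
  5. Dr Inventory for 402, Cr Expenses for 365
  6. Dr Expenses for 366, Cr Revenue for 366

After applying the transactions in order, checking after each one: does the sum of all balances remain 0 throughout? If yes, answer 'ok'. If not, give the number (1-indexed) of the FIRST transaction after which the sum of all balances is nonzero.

After txn 1: dr=390 cr=390 sum_balances=0
After txn 2: dr=374 cr=374 sum_balances=0
After txn 3: dr=418 cr=418 sum_balances=0
After txn 4: dr=48 cr=48 sum_balances=0
After txn 5: dr=402 cr=365 sum_balances=37
After txn 6: dr=366 cr=366 sum_balances=37

Answer: 5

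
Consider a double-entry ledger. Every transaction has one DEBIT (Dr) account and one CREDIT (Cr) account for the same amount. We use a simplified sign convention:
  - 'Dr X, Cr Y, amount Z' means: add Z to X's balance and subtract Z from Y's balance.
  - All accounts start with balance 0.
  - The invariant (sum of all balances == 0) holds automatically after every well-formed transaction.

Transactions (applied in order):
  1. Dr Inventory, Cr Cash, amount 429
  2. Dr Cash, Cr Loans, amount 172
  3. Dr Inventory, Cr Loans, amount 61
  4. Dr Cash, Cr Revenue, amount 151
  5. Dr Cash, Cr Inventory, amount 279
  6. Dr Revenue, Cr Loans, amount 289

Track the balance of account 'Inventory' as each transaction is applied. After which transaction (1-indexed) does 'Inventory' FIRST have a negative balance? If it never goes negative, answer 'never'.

After txn 1: Inventory=429
After txn 2: Inventory=429
After txn 3: Inventory=490
After txn 4: Inventory=490
After txn 5: Inventory=211
After txn 6: Inventory=211

Answer: never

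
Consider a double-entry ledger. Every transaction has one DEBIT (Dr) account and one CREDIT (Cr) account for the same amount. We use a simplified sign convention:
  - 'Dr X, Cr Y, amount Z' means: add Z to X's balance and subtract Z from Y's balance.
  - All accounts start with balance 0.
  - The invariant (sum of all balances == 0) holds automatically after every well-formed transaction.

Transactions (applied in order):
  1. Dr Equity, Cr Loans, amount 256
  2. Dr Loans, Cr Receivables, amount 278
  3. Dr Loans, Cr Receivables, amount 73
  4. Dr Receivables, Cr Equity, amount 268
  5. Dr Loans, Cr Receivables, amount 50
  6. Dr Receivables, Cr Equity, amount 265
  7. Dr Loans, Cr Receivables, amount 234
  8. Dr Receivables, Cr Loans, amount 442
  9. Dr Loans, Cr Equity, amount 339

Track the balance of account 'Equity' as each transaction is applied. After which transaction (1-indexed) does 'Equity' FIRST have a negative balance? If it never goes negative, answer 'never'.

After txn 1: Equity=256
After txn 2: Equity=256
After txn 3: Equity=256
After txn 4: Equity=-12

Answer: 4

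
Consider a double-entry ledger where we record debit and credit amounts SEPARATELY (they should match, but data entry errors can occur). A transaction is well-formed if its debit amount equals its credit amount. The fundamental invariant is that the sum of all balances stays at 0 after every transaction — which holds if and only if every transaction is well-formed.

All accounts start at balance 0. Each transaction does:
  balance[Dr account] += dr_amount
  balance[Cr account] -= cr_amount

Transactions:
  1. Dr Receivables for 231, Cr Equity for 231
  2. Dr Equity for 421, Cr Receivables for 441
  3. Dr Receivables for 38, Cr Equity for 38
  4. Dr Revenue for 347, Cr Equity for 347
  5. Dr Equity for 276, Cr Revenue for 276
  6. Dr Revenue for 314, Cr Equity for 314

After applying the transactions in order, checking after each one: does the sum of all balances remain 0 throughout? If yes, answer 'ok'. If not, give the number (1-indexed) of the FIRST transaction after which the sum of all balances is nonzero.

After txn 1: dr=231 cr=231 sum_balances=0
After txn 2: dr=421 cr=441 sum_balances=-20
After txn 3: dr=38 cr=38 sum_balances=-20
After txn 4: dr=347 cr=347 sum_balances=-20
After txn 5: dr=276 cr=276 sum_balances=-20
After txn 6: dr=314 cr=314 sum_balances=-20

Answer: 2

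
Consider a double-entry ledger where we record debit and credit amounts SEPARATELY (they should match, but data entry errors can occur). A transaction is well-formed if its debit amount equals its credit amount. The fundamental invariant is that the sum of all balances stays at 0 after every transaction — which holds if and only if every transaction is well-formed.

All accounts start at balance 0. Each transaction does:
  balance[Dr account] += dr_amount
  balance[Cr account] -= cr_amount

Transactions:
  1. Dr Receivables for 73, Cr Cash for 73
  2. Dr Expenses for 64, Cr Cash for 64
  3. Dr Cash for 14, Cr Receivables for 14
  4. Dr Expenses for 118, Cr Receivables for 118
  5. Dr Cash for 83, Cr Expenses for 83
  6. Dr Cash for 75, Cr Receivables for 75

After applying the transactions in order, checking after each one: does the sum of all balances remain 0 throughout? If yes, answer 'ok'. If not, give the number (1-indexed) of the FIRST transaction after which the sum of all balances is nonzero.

After txn 1: dr=73 cr=73 sum_balances=0
After txn 2: dr=64 cr=64 sum_balances=0
After txn 3: dr=14 cr=14 sum_balances=0
After txn 4: dr=118 cr=118 sum_balances=0
After txn 5: dr=83 cr=83 sum_balances=0
After txn 6: dr=75 cr=75 sum_balances=0

Answer: ok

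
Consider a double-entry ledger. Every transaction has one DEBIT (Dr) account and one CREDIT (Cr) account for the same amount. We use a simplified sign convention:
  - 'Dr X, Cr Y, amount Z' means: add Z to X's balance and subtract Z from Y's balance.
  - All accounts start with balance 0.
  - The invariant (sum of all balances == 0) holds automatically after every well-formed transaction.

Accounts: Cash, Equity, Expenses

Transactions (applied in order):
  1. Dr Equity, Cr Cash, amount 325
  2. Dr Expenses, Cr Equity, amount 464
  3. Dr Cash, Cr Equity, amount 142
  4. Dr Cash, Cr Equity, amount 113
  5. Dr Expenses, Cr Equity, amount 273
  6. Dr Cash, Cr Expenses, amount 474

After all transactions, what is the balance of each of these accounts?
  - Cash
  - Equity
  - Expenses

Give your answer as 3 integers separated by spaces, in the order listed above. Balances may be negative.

After txn 1 (Dr Equity, Cr Cash, amount 325): Cash=-325 Equity=325
After txn 2 (Dr Expenses, Cr Equity, amount 464): Cash=-325 Equity=-139 Expenses=464
After txn 3 (Dr Cash, Cr Equity, amount 142): Cash=-183 Equity=-281 Expenses=464
After txn 4 (Dr Cash, Cr Equity, amount 113): Cash=-70 Equity=-394 Expenses=464
After txn 5 (Dr Expenses, Cr Equity, amount 273): Cash=-70 Equity=-667 Expenses=737
After txn 6 (Dr Cash, Cr Expenses, amount 474): Cash=404 Equity=-667 Expenses=263

Answer: 404 -667 263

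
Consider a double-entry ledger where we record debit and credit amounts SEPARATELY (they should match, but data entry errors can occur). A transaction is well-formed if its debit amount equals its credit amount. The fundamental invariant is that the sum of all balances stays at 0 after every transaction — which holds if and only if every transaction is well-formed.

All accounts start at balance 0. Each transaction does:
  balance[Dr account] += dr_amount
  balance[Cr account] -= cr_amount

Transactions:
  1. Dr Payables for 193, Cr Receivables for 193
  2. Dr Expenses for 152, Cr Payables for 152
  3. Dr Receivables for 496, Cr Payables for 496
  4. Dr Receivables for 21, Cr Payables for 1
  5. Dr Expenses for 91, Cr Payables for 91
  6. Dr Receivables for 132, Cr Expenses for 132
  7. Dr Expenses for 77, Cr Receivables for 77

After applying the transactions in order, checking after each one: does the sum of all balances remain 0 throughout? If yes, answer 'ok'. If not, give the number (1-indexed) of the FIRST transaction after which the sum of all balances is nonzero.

Answer: 4

Derivation:
After txn 1: dr=193 cr=193 sum_balances=0
After txn 2: dr=152 cr=152 sum_balances=0
After txn 3: dr=496 cr=496 sum_balances=0
After txn 4: dr=21 cr=1 sum_balances=20
After txn 5: dr=91 cr=91 sum_balances=20
After txn 6: dr=132 cr=132 sum_balances=20
After txn 7: dr=77 cr=77 sum_balances=20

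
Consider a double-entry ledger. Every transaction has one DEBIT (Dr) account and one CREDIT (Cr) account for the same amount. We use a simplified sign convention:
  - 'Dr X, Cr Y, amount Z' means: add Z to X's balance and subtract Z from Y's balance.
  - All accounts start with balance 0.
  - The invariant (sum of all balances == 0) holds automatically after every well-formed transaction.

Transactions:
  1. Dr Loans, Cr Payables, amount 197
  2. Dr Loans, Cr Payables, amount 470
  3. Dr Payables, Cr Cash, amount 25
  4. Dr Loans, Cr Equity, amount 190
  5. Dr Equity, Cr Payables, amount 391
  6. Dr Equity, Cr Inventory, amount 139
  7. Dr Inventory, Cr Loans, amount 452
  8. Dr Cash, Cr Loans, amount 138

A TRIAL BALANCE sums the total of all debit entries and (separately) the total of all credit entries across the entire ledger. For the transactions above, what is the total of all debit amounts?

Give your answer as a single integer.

Txn 1: debit+=197
Txn 2: debit+=470
Txn 3: debit+=25
Txn 4: debit+=190
Txn 5: debit+=391
Txn 6: debit+=139
Txn 7: debit+=452
Txn 8: debit+=138
Total debits = 2002

Answer: 2002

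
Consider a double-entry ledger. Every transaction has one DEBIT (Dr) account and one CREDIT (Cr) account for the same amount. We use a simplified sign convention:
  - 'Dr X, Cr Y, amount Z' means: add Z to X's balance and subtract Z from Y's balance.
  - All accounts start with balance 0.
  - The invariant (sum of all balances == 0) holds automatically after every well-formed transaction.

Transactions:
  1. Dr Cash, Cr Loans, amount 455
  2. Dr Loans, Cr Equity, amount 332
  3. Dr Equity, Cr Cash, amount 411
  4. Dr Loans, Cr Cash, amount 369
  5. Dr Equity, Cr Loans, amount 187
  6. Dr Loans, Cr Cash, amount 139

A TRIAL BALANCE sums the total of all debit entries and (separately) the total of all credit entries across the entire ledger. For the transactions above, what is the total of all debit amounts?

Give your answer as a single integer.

Txn 1: debit+=455
Txn 2: debit+=332
Txn 3: debit+=411
Txn 4: debit+=369
Txn 5: debit+=187
Txn 6: debit+=139
Total debits = 1893

Answer: 1893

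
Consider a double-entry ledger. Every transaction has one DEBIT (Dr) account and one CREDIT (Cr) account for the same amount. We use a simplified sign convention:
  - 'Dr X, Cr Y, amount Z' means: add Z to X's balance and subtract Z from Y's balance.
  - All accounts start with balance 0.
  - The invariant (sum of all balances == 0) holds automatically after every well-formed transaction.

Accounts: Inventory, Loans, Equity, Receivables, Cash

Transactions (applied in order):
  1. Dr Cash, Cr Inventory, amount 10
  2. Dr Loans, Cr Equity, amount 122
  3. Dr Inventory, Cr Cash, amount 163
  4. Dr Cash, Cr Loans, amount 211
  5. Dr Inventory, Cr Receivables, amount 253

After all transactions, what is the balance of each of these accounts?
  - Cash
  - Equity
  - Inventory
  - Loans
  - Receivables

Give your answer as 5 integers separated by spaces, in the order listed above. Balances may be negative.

Answer: 58 -122 406 -89 -253

Derivation:
After txn 1 (Dr Cash, Cr Inventory, amount 10): Cash=10 Inventory=-10
After txn 2 (Dr Loans, Cr Equity, amount 122): Cash=10 Equity=-122 Inventory=-10 Loans=122
After txn 3 (Dr Inventory, Cr Cash, amount 163): Cash=-153 Equity=-122 Inventory=153 Loans=122
After txn 4 (Dr Cash, Cr Loans, amount 211): Cash=58 Equity=-122 Inventory=153 Loans=-89
After txn 5 (Dr Inventory, Cr Receivables, amount 253): Cash=58 Equity=-122 Inventory=406 Loans=-89 Receivables=-253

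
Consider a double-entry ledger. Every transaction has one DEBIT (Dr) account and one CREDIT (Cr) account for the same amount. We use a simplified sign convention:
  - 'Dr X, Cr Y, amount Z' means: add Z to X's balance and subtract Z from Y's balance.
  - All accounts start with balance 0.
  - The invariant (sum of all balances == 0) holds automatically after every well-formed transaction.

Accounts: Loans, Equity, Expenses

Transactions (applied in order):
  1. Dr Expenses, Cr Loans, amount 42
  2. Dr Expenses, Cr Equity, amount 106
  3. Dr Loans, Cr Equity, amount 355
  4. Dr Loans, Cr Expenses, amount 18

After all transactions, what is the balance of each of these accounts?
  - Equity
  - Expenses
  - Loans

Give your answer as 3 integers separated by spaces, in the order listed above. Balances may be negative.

Answer: -461 130 331

Derivation:
After txn 1 (Dr Expenses, Cr Loans, amount 42): Expenses=42 Loans=-42
After txn 2 (Dr Expenses, Cr Equity, amount 106): Equity=-106 Expenses=148 Loans=-42
After txn 3 (Dr Loans, Cr Equity, amount 355): Equity=-461 Expenses=148 Loans=313
After txn 4 (Dr Loans, Cr Expenses, amount 18): Equity=-461 Expenses=130 Loans=331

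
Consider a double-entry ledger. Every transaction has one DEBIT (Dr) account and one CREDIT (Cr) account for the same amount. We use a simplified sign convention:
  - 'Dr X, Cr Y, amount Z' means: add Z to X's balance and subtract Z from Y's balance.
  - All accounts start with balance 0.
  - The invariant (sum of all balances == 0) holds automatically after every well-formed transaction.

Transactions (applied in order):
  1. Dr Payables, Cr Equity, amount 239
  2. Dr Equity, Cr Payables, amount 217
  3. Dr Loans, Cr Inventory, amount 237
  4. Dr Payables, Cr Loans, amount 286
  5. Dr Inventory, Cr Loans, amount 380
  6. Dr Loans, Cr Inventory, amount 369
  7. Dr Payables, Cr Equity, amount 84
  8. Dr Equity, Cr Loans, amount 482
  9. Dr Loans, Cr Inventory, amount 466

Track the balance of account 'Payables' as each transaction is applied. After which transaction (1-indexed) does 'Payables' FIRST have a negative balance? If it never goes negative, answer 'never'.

After txn 1: Payables=239
After txn 2: Payables=22
After txn 3: Payables=22
After txn 4: Payables=308
After txn 5: Payables=308
After txn 6: Payables=308
After txn 7: Payables=392
After txn 8: Payables=392
After txn 9: Payables=392

Answer: never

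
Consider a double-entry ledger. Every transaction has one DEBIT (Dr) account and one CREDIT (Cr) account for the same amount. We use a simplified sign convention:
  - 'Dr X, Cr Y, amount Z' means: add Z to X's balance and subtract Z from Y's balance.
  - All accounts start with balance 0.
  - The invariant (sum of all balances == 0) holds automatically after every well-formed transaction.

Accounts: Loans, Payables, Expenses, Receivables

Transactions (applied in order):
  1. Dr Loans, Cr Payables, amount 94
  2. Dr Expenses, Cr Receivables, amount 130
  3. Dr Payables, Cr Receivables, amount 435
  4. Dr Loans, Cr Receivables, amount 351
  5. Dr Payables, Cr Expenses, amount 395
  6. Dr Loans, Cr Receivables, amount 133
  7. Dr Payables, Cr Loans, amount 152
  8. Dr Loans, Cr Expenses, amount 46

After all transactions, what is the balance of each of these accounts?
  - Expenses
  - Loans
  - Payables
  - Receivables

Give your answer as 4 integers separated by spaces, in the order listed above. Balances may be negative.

After txn 1 (Dr Loans, Cr Payables, amount 94): Loans=94 Payables=-94
After txn 2 (Dr Expenses, Cr Receivables, amount 130): Expenses=130 Loans=94 Payables=-94 Receivables=-130
After txn 3 (Dr Payables, Cr Receivables, amount 435): Expenses=130 Loans=94 Payables=341 Receivables=-565
After txn 4 (Dr Loans, Cr Receivables, amount 351): Expenses=130 Loans=445 Payables=341 Receivables=-916
After txn 5 (Dr Payables, Cr Expenses, amount 395): Expenses=-265 Loans=445 Payables=736 Receivables=-916
After txn 6 (Dr Loans, Cr Receivables, amount 133): Expenses=-265 Loans=578 Payables=736 Receivables=-1049
After txn 7 (Dr Payables, Cr Loans, amount 152): Expenses=-265 Loans=426 Payables=888 Receivables=-1049
After txn 8 (Dr Loans, Cr Expenses, amount 46): Expenses=-311 Loans=472 Payables=888 Receivables=-1049

Answer: -311 472 888 -1049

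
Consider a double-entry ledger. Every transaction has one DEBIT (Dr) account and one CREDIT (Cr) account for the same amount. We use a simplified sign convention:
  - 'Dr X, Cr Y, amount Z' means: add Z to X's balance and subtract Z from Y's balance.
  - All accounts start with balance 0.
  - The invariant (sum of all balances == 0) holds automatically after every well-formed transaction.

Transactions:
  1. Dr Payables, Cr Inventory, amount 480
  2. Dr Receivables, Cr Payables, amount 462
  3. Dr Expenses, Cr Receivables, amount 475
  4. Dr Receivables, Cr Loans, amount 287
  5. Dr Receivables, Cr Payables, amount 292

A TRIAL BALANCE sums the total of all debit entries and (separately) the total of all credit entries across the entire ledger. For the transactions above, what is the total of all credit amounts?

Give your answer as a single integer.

Txn 1: credit+=480
Txn 2: credit+=462
Txn 3: credit+=475
Txn 4: credit+=287
Txn 5: credit+=292
Total credits = 1996

Answer: 1996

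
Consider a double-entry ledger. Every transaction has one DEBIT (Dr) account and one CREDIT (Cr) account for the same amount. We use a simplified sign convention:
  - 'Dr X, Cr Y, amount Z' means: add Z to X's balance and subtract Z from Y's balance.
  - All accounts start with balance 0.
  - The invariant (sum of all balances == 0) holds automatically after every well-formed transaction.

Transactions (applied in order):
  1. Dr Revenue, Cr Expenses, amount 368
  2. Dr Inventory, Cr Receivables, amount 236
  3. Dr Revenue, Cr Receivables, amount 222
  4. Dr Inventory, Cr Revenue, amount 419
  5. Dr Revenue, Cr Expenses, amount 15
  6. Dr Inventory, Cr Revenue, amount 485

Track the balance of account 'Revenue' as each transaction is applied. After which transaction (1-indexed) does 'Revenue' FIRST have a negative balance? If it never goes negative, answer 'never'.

Answer: 6

Derivation:
After txn 1: Revenue=368
After txn 2: Revenue=368
After txn 3: Revenue=590
After txn 4: Revenue=171
After txn 5: Revenue=186
After txn 6: Revenue=-299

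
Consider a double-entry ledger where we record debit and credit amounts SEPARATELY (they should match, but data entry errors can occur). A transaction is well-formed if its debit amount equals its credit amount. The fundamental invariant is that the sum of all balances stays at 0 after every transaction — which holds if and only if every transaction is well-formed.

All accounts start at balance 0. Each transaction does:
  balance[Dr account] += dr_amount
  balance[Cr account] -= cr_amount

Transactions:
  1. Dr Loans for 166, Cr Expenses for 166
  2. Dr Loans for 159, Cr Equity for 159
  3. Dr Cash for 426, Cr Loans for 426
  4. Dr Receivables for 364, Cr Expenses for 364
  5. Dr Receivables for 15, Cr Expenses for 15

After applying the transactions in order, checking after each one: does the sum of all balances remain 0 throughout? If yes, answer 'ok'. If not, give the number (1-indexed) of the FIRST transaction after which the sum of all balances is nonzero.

Answer: ok

Derivation:
After txn 1: dr=166 cr=166 sum_balances=0
After txn 2: dr=159 cr=159 sum_balances=0
After txn 3: dr=426 cr=426 sum_balances=0
After txn 4: dr=364 cr=364 sum_balances=0
After txn 5: dr=15 cr=15 sum_balances=0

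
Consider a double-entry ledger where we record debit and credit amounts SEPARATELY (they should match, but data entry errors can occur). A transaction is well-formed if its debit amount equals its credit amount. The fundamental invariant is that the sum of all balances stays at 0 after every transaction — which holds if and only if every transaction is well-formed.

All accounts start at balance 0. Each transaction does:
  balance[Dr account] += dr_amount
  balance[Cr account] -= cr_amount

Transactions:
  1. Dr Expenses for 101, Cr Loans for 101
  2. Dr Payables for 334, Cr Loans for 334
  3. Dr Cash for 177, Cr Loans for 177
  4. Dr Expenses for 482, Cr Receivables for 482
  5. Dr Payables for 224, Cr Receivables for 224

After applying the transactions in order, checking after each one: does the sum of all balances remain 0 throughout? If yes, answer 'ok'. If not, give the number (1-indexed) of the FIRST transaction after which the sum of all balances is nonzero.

Answer: ok

Derivation:
After txn 1: dr=101 cr=101 sum_balances=0
After txn 2: dr=334 cr=334 sum_balances=0
After txn 3: dr=177 cr=177 sum_balances=0
After txn 4: dr=482 cr=482 sum_balances=0
After txn 5: dr=224 cr=224 sum_balances=0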